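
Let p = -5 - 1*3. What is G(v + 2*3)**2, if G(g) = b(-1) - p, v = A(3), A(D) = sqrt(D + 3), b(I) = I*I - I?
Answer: 100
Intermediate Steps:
p = -8 (p = -5 - 3 = -8)
b(I) = I**2 - I
A(D) = sqrt(3 + D)
v = sqrt(6) (v = sqrt(3 + 3) = sqrt(6) ≈ 2.4495)
G(g) = 10 (G(g) = -(-1 - 1) - 1*(-8) = -1*(-2) + 8 = 2 + 8 = 10)
G(v + 2*3)**2 = 10**2 = 100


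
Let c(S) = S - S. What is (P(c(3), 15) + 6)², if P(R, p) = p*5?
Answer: 6561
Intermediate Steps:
c(S) = 0
P(R, p) = 5*p
(P(c(3), 15) + 6)² = (5*15 + 6)² = (75 + 6)² = 81² = 6561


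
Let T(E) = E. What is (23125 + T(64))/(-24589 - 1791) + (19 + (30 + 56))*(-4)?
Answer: -11102789/26380 ≈ -420.88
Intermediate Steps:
(23125 + T(64))/(-24589 - 1791) + (19 + (30 + 56))*(-4) = (23125 + 64)/(-24589 - 1791) + (19 + (30 + 56))*(-4) = 23189/(-26380) + (19 + 86)*(-4) = 23189*(-1/26380) + 105*(-4) = -23189/26380 - 420 = -11102789/26380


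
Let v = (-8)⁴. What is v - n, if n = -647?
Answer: 4743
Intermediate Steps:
v = 4096
v - n = 4096 - 1*(-647) = 4096 + 647 = 4743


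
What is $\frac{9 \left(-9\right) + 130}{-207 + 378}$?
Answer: $\frac{49}{171} \approx 0.28655$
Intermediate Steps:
$\frac{9 \left(-9\right) + 130}{-207 + 378} = \frac{-81 + 130}{171} = 49 \cdot \frac{1}{171} = \frac{49}{171}$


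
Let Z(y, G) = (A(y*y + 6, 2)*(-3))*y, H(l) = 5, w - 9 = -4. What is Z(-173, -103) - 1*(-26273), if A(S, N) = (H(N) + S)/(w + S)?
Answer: 26792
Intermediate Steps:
w = 5 (w = 9 - 4 = 5)
A(S, N) = 1 (A(S, N) = (5 + S)/(5 + S) = 1)
Z(y, G) = -3*y (Z(y, G) = (1*(-3))*y = -3*y)
Z(-173, -103) - 1*(-26273) = -3*(-173) - 1*(-26273) = 519 + 26273 = 26792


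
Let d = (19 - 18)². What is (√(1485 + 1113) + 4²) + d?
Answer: 17 + √2598 ≈ 67.971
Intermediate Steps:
d = 1 (d = 1² = 1)
(√(1485 + 1113) + 4²) + d = (√(1485 + 1113) + 4²) + 1 = (√2598 + 16) + 1 = (16 + √2598) + 1 = 17 + √2598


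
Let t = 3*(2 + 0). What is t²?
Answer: 36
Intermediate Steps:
t = 6 (t = 3*2 = 6)
t² = 6² = 36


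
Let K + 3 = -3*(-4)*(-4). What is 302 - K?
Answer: 353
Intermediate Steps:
K = -51 (K = -3 - 3*(-4)*(-4) = -3 + 12*(-4) = -3 - 48 = -51)
302 - K = 302 - 1*(-51) = 302 + 51 = 353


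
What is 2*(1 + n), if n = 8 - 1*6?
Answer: 6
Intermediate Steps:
n = 2 (n = 8 - 6 = 2)
2*(1 + n) = 2*(1 + 2) = 2*3 = 6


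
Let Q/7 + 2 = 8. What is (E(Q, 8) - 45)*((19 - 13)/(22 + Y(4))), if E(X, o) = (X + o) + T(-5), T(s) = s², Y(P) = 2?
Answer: 15/2 ≈ 7.5000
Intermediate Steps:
Q = 42 (Q = -14 + 7*8 = -14 + 56 = 42)
E(X, o) = 25 + X + o (E(X, o) = (X + o) + (-5)² = (X + o) + 25 = 25 + X + o)
(E(Q, 8) - 45)*((19 - 13)/(22 + Y(4))) = ((25 + 42 + 8) - 45)*((19 - 13)/(22 + 2)) = (75 - 45)*(6/24) = 30*(6*(1/24)) = 30*(¼) = 15/2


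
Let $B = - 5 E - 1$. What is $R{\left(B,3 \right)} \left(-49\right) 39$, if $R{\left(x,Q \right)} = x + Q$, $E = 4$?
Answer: $34398$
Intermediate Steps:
$B = -21$ ($B = \left(-5\right) 4 - 1 = -20 - 1 = -21$)
$R{\left(x,Q \right)} = Q + x$
$R{\left(B,3 \right)} \left(-49\right) 39 = \left(3 - 21\right) \left(-49\right) 39 = \left(-18\right) \left(-49\right) 39 = 882 \cdot 39 = 34398$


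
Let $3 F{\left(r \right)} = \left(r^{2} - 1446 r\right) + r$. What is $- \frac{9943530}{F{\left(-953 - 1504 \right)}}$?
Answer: $- \frac{1657255}{532623} \approx -3.1115$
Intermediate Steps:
$F{\left(r \right)} = - \frac{1445 r}{3} + \frac{r^{2}}{3}$ ($F{\left(r \right)} = \frac{\left(r^{2} - 1446 r\right) + r}{3} = \frac{r^{2} - 1445 r}{3} = - \frac{1445 r}{3} + \frac{r^{2}}{3}$)
$- \frac{9943530}{F{\left(-953 - 1504 \right)}} = - \frac{9943530}{\frac{1}{3} \left(-953 - 1504\right) \left(-1445 - 2457\right)} = - \frac{9943530}{\frac{1}{3} \left(-2457\right) \left(-1445 - 2457\right)} = - \frac{9943530}{\frac{1}{3} \left(-2457\right) \left(-3902\right)} = - \frac{9943530}{3195738} = \left(-9943530\right) \frac{1}{3195738} = - \frac{1657255}{532623}$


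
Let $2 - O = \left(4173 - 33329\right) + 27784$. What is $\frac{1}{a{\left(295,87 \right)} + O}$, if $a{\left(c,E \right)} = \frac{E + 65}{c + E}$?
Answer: $\frac{191}{262510} \approx 0.00072759$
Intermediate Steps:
$O = 1374$ ($O = 2 - \left(\left(4173 - 33329\right) + 27784\right) = 2 - \left(-29156 + 27784\right) = 2 - -1372 = 2 + 1372 = 1374$)
$a{\left(c,E \right)} = \frac{65 + E}{E + c}$
$\frac{1}{a{\left(295,87 \right)} + O} = \frac{1}{\frac{65 + 87}{87 + 295} + 1374} = \frac{1}{\frac{1}{382} \cdot 152 + 1374} = \frac{1}{\frac{76}{191} + 1374} = \frac{1}{\frac{262510}{191}} = \frac{191}{262510}$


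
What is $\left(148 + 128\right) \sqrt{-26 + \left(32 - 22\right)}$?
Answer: $1104 i \approx 1104.0 i$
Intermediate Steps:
$\left(148 + 128\right) \sqrt{-26 + \left(32 - 22\right)} = 276 \sqrt{-26 + \left(32 - 22\right)} = 276 \sqrt{-26 + 10} = 276 \sqrt{-16} = 276 \cdot 4 i = 1104 i$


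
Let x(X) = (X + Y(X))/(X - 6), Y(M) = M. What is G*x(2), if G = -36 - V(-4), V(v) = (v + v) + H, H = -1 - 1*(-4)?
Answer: 31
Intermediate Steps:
H = 3 (H = -1 + 4 = 3)
V(v) = 3 + 2*v (V(v) = (v + v) + 3 = 2*v + 3 = 3 + 2*v)
G = -31 (G = -36 - (3 + 2*(-4)) = -36 - (3 - 8) = -36 - 1*(-5) = -36 + 5 = -31)
x(X) = 2*X/(-6 + X) (x(X) = (X + X)/(X - 6) = (2*X)/(-6 + X) = 2*X/(-6 + X))
G*x(2) = -62*2/(-6 + 2) = -62*2/(-4) = -62*2*(-1)/4 = -31*(-1) = 31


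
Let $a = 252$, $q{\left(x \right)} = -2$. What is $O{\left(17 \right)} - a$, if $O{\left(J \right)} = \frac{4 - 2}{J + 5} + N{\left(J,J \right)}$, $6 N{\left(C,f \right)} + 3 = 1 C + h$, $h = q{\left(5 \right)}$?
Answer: $- \frac{2749}{11} \approx -249.91$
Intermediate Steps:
$h = -2$
$N{\left(C,f \right)} = - \frac{5}{6} + \frac{C}{6}$ ($N{\left(C,f \right)} = - \frac{1}{2} + \frac{1 C - 2}{6} = - \frac{1}{2} + \frac{C - 2}{6} = - \frac{1}{2} + \frac{-2 + C}{6} = - \frac{1}{2} + \left(- \frac{1}{3} + \frac{C}{6}\right) = - \frac{5}{6} + \frac{C}{6}$)
$O{\left(J \right)} = - \frac{5}{6} + \frac{2}{5 + J} + \frac{J}{6}$ ($O{\left(J \right)} = \frac{4 - 2}{J + 5} + \left(- \frac{5}{6} + \frac{J}{6}\right) = \frac{2}{5 + J} + \left(- \frac{5}{6} + \frac{J}{6}\right) = - \frac{5}{6} + \frac{2}{5 + J} + \frac{J}{6}$)
$O{\left(17 \right)} - a = \frac{-13 + 17^{2}}{6 \left(5 + 17\right)} - 252 = \frac{-13 + 289}{6 \cdot 22} - 252 = \frac{1}{6} \cdot \frac{1}{22} \cdot 276 - 252 = \frac{23}{11} - 252 = - \frac{2749}{11}$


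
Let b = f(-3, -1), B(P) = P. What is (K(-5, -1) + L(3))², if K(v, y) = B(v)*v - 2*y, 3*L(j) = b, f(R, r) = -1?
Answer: 6400/9 ≈ 711.11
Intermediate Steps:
b = -1
L(j) = -⅓ (L(j) = (⅓)*(-1) = -⅓)
K(v, y) = v² - 2*y (K(v, y) = v*v - 2*y = v² - 2*y)
(K(-5, -1) + L(3))² = (((-5)² - 2*(-1)) - ⅓)² = ((25 + 2) - ⅓)² = (27 - ⅓)² = (80/3)² = 6400/9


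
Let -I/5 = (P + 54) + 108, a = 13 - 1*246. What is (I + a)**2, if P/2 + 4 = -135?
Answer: 120409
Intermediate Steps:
P = -278 (P = -8 + 2*(-135) = -8 - 270 = -278)
a = -233 (a = 13 - 246 = -233)
I = 580 (I = -5*((-278 + 54) + 108) = -5*(-224 + 108) = -5*(-116) = 580)
(I + a)**2 = (580 - 233)**2 = 347**2 = 120409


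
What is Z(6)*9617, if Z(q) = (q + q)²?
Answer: 1384848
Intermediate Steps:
Z(q) = 4*q² (Z(q) = (2*q)² = 4*q²)
Z(6)*9617 = (4*6²)*9617 = (4*36)*9617 = 144*9617 = 1384848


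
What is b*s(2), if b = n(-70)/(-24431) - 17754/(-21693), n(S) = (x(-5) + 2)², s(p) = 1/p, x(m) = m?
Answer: 144517579/353321122 ≈ 0.40903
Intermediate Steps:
s(p) = 1/p
n(S) = 9 (n(S) = (-5 + 2)² = (-3)² = 9)
b = 144517579/176660561 (b = 9/(-24431) - 17754/(-21693) = 9*(-1/24431) - 17754*(-1/21693) = -9/24431 + 5918/7231 = 144517579/176660561 ≈ 0.81805)
b*s(2) = (144517579/176660561)/2 = (144517579/176660561)*(½) = 144517579/353321122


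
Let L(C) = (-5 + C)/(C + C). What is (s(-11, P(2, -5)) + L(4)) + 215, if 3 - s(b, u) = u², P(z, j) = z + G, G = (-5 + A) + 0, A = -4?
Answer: 1351/8 ≈ 168.88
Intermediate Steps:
G = -9 (G = (-5 - 4) + 0 = -9 + 0 = -9)
P(z, j) = -9 + z (P(z, j) = z - 9 = -9 + z)
s(b, u) = 3 - u²
L(C) = (-5 + C)/(2*C) (L(C) = (-5 + C)/((2*C)) = (-5 + C)*(1/(2*C)) = (-5 + C)/(2*C))
(s(-11, P(2, -5)) + L(4)) + 215 = ((3 - (-9 + 2)²) + (½)*(-5 + 4)/4) + 215 = ((3 - 1*(-7)²) + (½)*(¼)*(-1)) + 215 = ((3 - 1*49) - ⅛) + 215 = ((3 - 49) - ⅛) + 215 = (-46 - ⅛) + 215 = -369/8 + 215 = 1351/8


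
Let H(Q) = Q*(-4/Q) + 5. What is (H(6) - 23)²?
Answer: 484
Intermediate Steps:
H(Q) = 1 (H(Q) = -4 + 5 = 1)
(H(6) - 23)² = (1 - 23)² = (-22)² = 484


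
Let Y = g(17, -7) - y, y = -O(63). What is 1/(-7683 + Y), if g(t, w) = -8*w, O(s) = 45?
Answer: -1/7582 ≈ -0.00013189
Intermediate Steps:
y = -45 (y = -1*45 = -45)
Y = 101 (Y = -8*(-7) - 1*(-45) = 56 + 45 = 101)
1/(-7683 + Y) = 1/(-7683 + 101) = 1/(-7582) = -1/7582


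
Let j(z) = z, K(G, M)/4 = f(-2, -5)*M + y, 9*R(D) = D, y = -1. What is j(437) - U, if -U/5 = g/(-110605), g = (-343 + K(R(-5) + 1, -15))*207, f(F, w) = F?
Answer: 9713866/22121 ≈ 439.12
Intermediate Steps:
R(D) = D/9
K(G, M) = -4 - 8*M (K(G, M) = 4*(-2*M - 1) = 4*(-1 - 2*M) = -4 - 8*M)
g = -46989 (g = (-343 + (-4 - 8*(-15)))*207 = (-343 + (-4 + 120))*207 = (-343 + 116)*207 = -227*207 = -46989)
U = -46989/22121 (U = -(-234945)/(-110605) = -(-234945)*(-1)/110605 = -5*46989/110605 = -46989/22121 ≈ -2.1242)
j(437) - U = 437 - 1*(-46989/22121) = 437 + 46989/22121 = 9713866/22121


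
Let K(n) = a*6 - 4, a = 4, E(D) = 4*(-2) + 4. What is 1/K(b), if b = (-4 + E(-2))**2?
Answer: 1/20 ≈ 0.050000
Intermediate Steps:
E(D) = -4 (E(D) = -8 + 4 = -4)
b = 64 (b = (-4 - 4)**2 = (-8)**2 = 64)
K(n) = 20 (K(n) = 4*6 - 4 = 24 - 4 = 20)
1/K(b) = 1/20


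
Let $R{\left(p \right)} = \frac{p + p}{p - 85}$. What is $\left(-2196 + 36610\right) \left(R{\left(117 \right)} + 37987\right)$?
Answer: $\frac{10460290163}{8} \approx 1.3075 \cdot 10^{9}$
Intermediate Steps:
$R{\left(p \right)} = \frac{2 p}{-85 + p}$
$\left(-2196 + 36610\right) \left(R{\left(117 \right)} + 37987\right) = \left(-2196 + 36610\right) \left(2 \cdot 117 \frac{1}{-85 + 117} + 37987\right) = 34414 \left(2 \cdot 117 \cdot \frac{1}{32} + 37987\right) = 34414 \left(\frac{117}{16} + 37987\right) = 34414 \cdot \frac{607909}{16} = \frac{10460290163}{8}$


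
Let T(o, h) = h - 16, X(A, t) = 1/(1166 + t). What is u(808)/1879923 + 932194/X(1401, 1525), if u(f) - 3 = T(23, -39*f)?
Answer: 4715850864366317/1879923 ≈ 2.5085e+9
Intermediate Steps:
T(o, h) = -16 + h
u(f) = -13 - 39*f (u(f) = 3 + (-16 - 39*f) = -13 - 39*f)
u(808)/1879923 + 932194/X(1401, 1525) = (-13 - 39*808)/1879923 + 932194/(1/(1166 + 1525)) = (-13 - 31512)*(1/1879923) + 932194/(1/2691) = -31525*1/1879923 + 932194/(1/2691) = -31525/1879923 + 932194*2691 = -31525/1879923 + 2508534054 = 4715850864366317/1879923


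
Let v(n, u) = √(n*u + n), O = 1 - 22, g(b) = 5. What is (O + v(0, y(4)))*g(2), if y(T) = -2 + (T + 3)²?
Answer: -105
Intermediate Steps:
O = -21
y(T) = -2 + (3 + T)²
v(n, u) = √(n + n*u)
(O + v(0, y(4)))*g(2) = (-21 + √(0*(1 + (-2 + (3 + 4)²))))*5 = (-21 + √(0*(1 + (-2 + 7²))))*5 = (-21 + √(0*(1 + (-2 + 49))))*5 = (-21 + √(0*(1 + 47)))*5 = (-21 + √(0*48))*5 = (-21 + √0)*5 = (-21 + 0)*5 = -21*5 = -105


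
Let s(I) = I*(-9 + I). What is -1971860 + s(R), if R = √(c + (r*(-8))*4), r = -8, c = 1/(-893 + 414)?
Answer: -944398317/479 - 9*√58736417/479 ≈ -1.9717e+6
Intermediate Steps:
c = -1/479 (c = 1/(-479) = -1/479 ≈ -0.0020877)
R = √58736417/479 (R = √(-1/479 - 8*(-8)*4) = √(-1/479 + 64*4) = √(-1/479 + 256) = √(122623/479) = √58736417/479 ≈ 16.000)
-1971860 + s(R) = -1971860 + (√58736417/479)*(-9 + √58736417/479) = -1971860 + √58736417*(-9 + √58736417/479)/479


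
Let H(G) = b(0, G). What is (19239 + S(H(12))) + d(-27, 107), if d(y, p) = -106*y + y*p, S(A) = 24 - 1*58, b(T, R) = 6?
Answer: 19178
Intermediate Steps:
H(G) = 6
S(A) = -34 (S(A) = 24 - 58 = -34)
d(y, p) = -106*y + p*y
(19239 + S(H(12))) + d(-27, 107) = (19239 - 34) - 27*(-106 + 107) = 19205 - 27*1 = 19205 - 27 = 19178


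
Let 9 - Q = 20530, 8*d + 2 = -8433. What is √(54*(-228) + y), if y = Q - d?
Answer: I*√508458/4 ≈ 178.27*I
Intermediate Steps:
d = -8435/8 (d = -¼ + (⅛)*(-8433) = -¼ - 8433/8 = -8435/8 ≈ -1054.4)
Q = -20521 (Q = 9 - 1*20530 = 9 - 20530 = -20521)
y = -155733/8 (y = -20521 - 1*(-8435/8) = -20521 + 8435/8 = -155733/8 ≈ -19467.)
√(54*(-228) + y) = √(54*(-228) - 155733/8) = √(-12312 - 155733/8) = √(-254229/8) = I*√508458/4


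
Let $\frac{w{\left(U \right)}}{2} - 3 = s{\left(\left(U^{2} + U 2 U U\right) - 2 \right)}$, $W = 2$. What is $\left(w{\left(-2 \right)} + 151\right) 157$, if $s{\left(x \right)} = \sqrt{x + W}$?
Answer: $24649 + 628 i \sqrt{3} \approx 24649.0 + 1087.7 i$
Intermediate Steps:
$s{\left(x \right)} = \sqrt{2 + x}$ ($s{\left(x \right)} = \sqrt{x + 2} = \sqrt{2 + x}$)
$w{\left(U \right)} = 6 + 2 \sqrt{U^{2} + 2 U^{3}}$ ($w{\left(U \right)} = 6 + 2 \sqrt{2 - \left(2 - U^{2} - U 2 U U\right)} = 6 + 2 \sqrt{2 - \left(2 - U^{2} - 2 U U U\right)} = 6 + 2 \sqrt{2 - \left(2 - U^{2} - 2 U^{2} U\right)} = 6 + 2 \sqrt{2 - \left(2 - U^{2} - 2 U^{3}\right)} = 6 + 2 \sqrt{2 + \left(-2 + U^{2} + 2 U^{3}\right)} = 6 + 2 \sqrt{U^{2} + 2 U^{3}}$)
$\left(w{\left(-2 \right)} + 151\right) 157 = \left(\left(6 + 2 \sqrt{\left(-2\right)^{2} \left(1 + 2 \left(-2\right)\right)}\right) + 151\right) 157 = \left(\left(6 + 2 \sqrt{4 \left(1 - 4\right)}\right) + 151\right) 157 = \left(\left(6 + 2 \sqrt{4 \left(-3\right)}\right) + 151\right) 157 = \left(\left(6 + 2 \sqrt{-12}\right) + 151\right) 157 = \left(\left(6 + 2 \cdot 2 i \sqrt{3}\right) + 151\right) 157 = \left(\left(6 + 4 i \sqrt{3}\right) + 151\right) 157 = \left(157 + 4 i \sqrt{3}\right) 157 = 24649 + 628 i \sqrt{3}$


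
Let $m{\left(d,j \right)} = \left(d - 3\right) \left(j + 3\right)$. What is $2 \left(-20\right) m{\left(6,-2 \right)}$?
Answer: $-120$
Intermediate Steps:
$m{\left(d,j \right)} = \left(-3 + d\right) \left(3 + j\right)$
$2 \left(-20\right) m{\left(6,-2 \right)} = 2 \left(-20\right) \left(-9 - -6 + 3 \cdot 6 + 6 \left(-2\right)\right) = - 40 \left(-9 + 6 + 18 - 12\right) = \left(-40\right) 3 = -120$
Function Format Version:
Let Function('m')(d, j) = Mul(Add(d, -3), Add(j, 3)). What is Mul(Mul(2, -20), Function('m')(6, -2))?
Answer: -120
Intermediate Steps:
Function('m')(d, j) = Mul(Add(-3, d), Add(3, j))
Mul(Mul(2, -20), Function('m')(6, -2)) = Mul(Mul(2, -20), Add(-9, Mul(-3, -2), Mul(3, 6), Mul(6, -2))) = Mul(-40, Add(-9, 6, 18, -12)) = Mul(-40, 3) = -120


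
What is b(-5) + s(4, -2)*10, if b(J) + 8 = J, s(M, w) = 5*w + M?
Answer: -73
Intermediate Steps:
s(M, w) = M + 5*w
b(J) = -8 + J
b(-5) + s(4, -2)*10 = (-8 - 5) + (4 + 5*(-2))*10 = -13 + (4 - 10)*10 = -13 - 6*10 = -13 - 60 = -73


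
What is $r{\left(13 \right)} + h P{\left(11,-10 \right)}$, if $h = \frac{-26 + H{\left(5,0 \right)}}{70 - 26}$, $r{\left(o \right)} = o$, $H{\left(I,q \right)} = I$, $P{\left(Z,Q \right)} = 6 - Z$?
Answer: $\frac{677}{44} \approx 15.386$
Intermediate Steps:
$h = - \frac{21}{44}$ ($h = \frac{-26 + 5}{70 - 26} = - \frac{21}{44} \approx -0.47727$)
$r{\left(13 \right)} + h P{\left(11,-10 \right)} = 13 - \frac{21 \left(6 - 11\right)}{44} = 13 - - \frac{105}{44} = 13 + \frac{105}{44} = \frac{677}{44}$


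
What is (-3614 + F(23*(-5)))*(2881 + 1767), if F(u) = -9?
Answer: -16839704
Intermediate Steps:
(-3614 + F(23*(-5)))*(2881 + 1767) = (-3614 - 9)*(2881 + 1767) = -3623*4648 = -16839704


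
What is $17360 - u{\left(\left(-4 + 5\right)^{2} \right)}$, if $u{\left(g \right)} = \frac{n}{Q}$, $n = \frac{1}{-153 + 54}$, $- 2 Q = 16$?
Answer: $\frac{13749119}{792} \approx 17360.0$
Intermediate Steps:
$Q = -8$ ($Q = \left(- \frac{1}{2}\right) 16 = -8$)
$n = - \frac{1}{99}$ ($n = \frac{1}{-99} = - \frac{1}{99} \approx -0.010101$)
$u{\left(g \right)} = \frac{1}{792}$ ($u{\left(g \right)} = - \frac{1}{99 \left(-8\right)} = \left(- \frac{1}{99}\right) \left(- \frac{1}{8}\right) = \frac{1}{792}$)
$17360 - u{\left(\left(-4 + 5\right)^{2} \right)} = 17360 - \frac{1}{792} = \frac{13749119}{792}$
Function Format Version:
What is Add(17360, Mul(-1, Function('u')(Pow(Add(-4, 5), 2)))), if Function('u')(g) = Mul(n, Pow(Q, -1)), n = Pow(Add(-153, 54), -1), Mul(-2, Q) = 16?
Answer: Rational(13749119, 792) ≈ 17360.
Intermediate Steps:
Q = -8 (Q = Mul(Rational(-1, 2), 16) = -8)
n = Rational(-1, 99) (n = Pow(-99, -1) = Rational(-1, 99) ≈ -0.010101)
Function('u')(g) = Rational(1, 792) (Function('u')(g) = Mul(Rational(-1, 99), Pow(-8, -1)) = Mul(Rational(-1, 99), Rational(-1, 8)) = Rational(1, 792))
Add(17360, Mul(-1, Function('u')(Pow(Add(-4, 5), 2)))) = Add(17360, Mul(-1, Rational(1, 792))) = Add(17360, Rational(-1, 792)) = Rational(13749119, 792)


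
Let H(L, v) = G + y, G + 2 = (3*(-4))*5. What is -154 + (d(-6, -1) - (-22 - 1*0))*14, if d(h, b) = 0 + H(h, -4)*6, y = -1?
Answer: -5138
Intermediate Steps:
G = -62 (G = -2 + (3*(-4))*5 = -2 - 12*5 = -2 - 60 = -62)
H(L, v) = -63 (H(L, v) = -62 - 1 = -63)
d(h, b) = -378 (d(h, b) = 0 - 63*6 = 0 - 378 = -378)
-154 + (d(-6, -1) - (-22 - 1*0))*14 = -154 + (-378 - (-22 - 1*0))*14 = -154 + (-378 - (-22 + 0))*14 = -154 + (-378 - 1*(-22))*14 = -154 + (-378 + 22)*14 = -154 - 356*14 = -154 - 4984 = -5138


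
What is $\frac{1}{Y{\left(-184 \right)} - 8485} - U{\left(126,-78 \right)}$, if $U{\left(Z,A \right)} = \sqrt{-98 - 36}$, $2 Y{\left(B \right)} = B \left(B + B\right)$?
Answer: $\frac{1}{25371} - i \sqrt{134} \approx 3.9415 \cdot 10^{-5} - 11.576 i$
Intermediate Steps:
$Y{\left(B \right)} = B^{2}$ ($Y{\left(B \right)} = \frac{B \left(B + B\right)}{2} = \frac{B 2 B}{2} = \frac{2 B^{2}}{2} = B^{2}$)
$U{\left(Z,A \right)} = i \sqrt{134}$ ($U{\left(Z,A \right)} = \sqrt{-134} = i \sqrt{134}$)
$\frac{1}{Y{\left(-184 \right)} - 8485} - U{\left(126,-78 \right)} = \frac{1}{\left(-184\right)^{2} - 8485} - i \sqrt{134} = \frac{1}{33856 - 8485} - i \sqrt{134} = \frac{1}{25371} - i \sqrt{134}$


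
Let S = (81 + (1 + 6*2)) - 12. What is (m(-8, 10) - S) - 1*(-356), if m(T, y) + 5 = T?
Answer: 261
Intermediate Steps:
m(T, y) = -5 + T
S = 82 (S = (81 + (1 + 12)) - 12 = (81 + 13) - 12 = 94 - 12 = 82)
(m(-8, 10) - S) - 1*(-356) = ((-5 - 8) - 1*82) - 1*(-356) = (-13 - 82) + 356 = -95 + 356 = 261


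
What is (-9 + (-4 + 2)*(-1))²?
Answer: 49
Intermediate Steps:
(-9 + (-4 + 2)*(-1))² = (-9 - 2*(-1))² = (-9 + 2)² = (-7)² = 49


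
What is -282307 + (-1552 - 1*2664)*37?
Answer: -438299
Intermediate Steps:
-282307 + (-1552 - 1*2664)*37 = -282307 + (-1552 - 2664)*37 = -282307 - 4216*37 = -282307 - 155992 = -438299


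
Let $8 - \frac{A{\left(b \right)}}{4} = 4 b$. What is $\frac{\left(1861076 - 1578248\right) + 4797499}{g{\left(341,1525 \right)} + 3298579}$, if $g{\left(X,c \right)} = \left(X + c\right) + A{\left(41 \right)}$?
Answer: $\frac{725761}{471403} \approx 1.5396$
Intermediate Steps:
$A{\left(b \right)} = 32 - 16 b$ ($A{\left(b \right)} = 32 - 4 \cdot 4 b = 32 - 16 b$)
$g{\left(X,c \right)} = -624 + X + c$ ($g{\left(X,c \right)} = \left(X + c\right) + \left(32 - 656\right) = \left(X + c\right) - 624 = -624 + X + c$)
$\frac{\left(1861076 - 1578248\right) + 4797499}{g{\left(341,1525 \right)} + 3298579} = \frac{\left(1861076 - 1578248\right) + 4797499}{\left(-624 + 341 + 1525\right) + 3298579} = \frac{282828 + 4797499}{1242 + 3298579} = \frac{5080327}{3299821} = 5080327 \cdot \frac{1}{3299821} = \frac{725761}{471403}$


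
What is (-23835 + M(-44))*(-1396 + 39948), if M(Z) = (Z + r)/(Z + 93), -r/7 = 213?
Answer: -45084636400/49 ≈ -9.2009e+8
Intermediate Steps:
r = -1491 (r = -7*213 = -1491)
M(Z) = (-1491 + Z)/(93 + Z) (M(Z) = (Z - 1491)/(Z + 93) = (-1491 + Z)/(93 + Z))
(-23835 + M(-44))*(-1396 + 39948) = (-23835 + (-1491 - 44)/(93 - 44))*(-1396 + 39948) = (-23835 - 1535/49)*38552 = -1169450/49*38552 = -45084636400/49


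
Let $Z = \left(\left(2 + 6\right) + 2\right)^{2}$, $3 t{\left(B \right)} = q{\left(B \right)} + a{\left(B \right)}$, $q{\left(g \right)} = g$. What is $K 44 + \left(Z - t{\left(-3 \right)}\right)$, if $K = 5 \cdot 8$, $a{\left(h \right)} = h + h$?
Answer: $1863$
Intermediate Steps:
$a{\left(h \right)} = 2 h$
$K = 40$
$t{\left(B \right)} = B$ ($t{\left(B \right)} = \frac{B + 2 B}{3} = \frac{3 B}{3} = B$)
$Z = 100$ ($Z = \left(8 + 2\right)^{2} = 10^{2} = 100$)
$K 44 + \left(Z - t{\left(-3 \right)}\right) = 40 \cdot 44 + \left(100 - -3\right) = 1760 + \left(100 + 3\right) = 1760 + 103 = 1863$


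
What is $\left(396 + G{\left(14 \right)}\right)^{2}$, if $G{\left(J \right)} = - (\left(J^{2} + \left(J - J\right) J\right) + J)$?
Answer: $34596$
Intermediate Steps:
$G{\left(J \right)} = - J - J^{2}$ ($G{\left(J \right)} = - (\left(J^{2} + 0 J\right) + J) = - (\left(J^{2} + 0\right) + J) = - (J^{2} + J) = - (J + J^{2}) = - J - J^{2}$)
$\left(396 + G{\left(14 \right)}\right)^{2} = \left(396 - 14 \left(1 + 14\right)\right)^{2} = \left(396 - 14 \cdot 15\right)^{2} = \left(396 - 210\right)^{2} = 186^{2} = 34596$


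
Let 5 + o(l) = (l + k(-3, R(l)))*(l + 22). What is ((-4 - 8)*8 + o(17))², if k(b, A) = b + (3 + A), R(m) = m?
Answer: 1500625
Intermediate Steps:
k(b, A) = 3 + A + b
o(l) = -5 + 2*l*(22 + l) (o(l) = -5 + (l + (3 + l - 3))*(l + 22) = -5 + (l + l)*(22 + l) = -5 + (2*l)*(22 + l) = -5 + 2*l*(22 + l))
((-4 - 8)*8 + o(17))² = ((-4 - 8)*8 + (-5 + 2*17² + 44*17))² = (-12*8 + (-5 + 2*289 + 748))² = (-96 + (-5 + 578 + 748))² = (-96 + 1321)² = 1225² = 1500625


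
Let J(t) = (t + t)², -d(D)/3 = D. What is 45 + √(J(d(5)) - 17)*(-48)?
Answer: 45 - 48*√883 ≈ -1381.3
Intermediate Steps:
d(D) = -3*D
J(t) = 4*t² (J(t) = (2*t)² = 4*t²)
45 + √(J(d(5)) - 17)*(-48) = 45 + √(4*(-3*5)² - 17)*(-48) = 45 + √(4*(-15)² - 17)*(-48) = 45 + √(4*225 - 17)*(-48) = 45 + √(900 - 17)*(-48) = 45 + √883*(-48) = 45 - 48*√883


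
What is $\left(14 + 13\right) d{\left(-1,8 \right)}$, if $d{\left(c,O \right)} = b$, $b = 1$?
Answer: $27$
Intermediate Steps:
$d{\left(c,O \right)} = 1$
$\left(14 + 13\right) d{\left(-1,8 \right)} = \left(14 + 13\right) 1 = 27 \cdot 1 = 27$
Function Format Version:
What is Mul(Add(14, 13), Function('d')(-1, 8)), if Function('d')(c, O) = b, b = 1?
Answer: 27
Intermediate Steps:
Function('d')(c, O) = 1
Mul(Add(14, 13), Function('d')(-1, 8)) = Mul(Add(14, 13), 1) = Mul(27, 1) = 27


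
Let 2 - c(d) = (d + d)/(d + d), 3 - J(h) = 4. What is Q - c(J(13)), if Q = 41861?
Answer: 41860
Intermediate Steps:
J(h) = -1 (J(h) = 3 - 1*4 = 3 - 4 = -1)
c(d) = 1 (c(d) = 2 - (d + d)/(d + d) = 2 - 2*d/(2*d) = 2 - 2*d*1/(2*d) = 2 - 1*1 = 2 - 1 = 1)
Q - c(J(13)) = 41861 - 1*1 = 41861 - 1 = 41860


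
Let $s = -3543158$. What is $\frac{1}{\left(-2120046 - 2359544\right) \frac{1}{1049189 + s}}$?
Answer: $\frac{2493969}{4479590} \approx 0.55674$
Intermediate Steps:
$\frac{1}{\left(-2120046 - 2359544\right) \frac{1}{1049189 + s}} = \frac{1}{\left(-2120046 - 2359544\right) \frac{1}{1049189 - 3543158}} = \frac{1}{\left(-4479590\right) \frac{1}{-2493969}} = \frac{1}{\left(-4479590\right) \left(- \frac{1}{2493969}\right)} = \frac{1}{\frac{4479590}{2493969}} = \frac{2493969}{4479590}$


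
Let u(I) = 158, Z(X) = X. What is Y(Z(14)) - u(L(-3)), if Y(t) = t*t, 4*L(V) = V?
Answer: 38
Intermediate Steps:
L(V) = V/4
Y(t) = t**2
Y(Z(14)) - u(L(-3)) = 14**2 - 1*158 = 196 - 158 = 38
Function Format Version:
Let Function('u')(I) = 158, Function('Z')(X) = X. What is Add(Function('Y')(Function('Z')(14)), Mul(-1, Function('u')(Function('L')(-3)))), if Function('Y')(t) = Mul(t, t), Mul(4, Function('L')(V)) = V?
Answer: 38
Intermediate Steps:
Function('L')(V) = Mul(Rational(1, 4), V)
Function('Y')(t) = Pow(t, 2)
Add(Function('Y')(Function('Z')(14)), Mul(-1, Function('u')(Function('L')(-3)))) = Add(Pow(14, 2), Mul(-1, 158)) = Add(196, -158) = 38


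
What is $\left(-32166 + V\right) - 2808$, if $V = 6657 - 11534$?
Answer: $-39851$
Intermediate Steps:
$V = -4877$
$\left(-32166 + V\right) - 2808 = \left(-32166 - 4877\right) - 2808 = -37043 - 2808 = -39851$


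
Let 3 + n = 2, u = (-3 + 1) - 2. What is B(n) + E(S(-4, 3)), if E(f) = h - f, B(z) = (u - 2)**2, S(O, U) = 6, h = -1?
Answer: 29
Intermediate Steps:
u = -4 (u = -2 - 2 = -4)
n = -1 (n = -3 + 2 = -1)
B(z) = 36 (B(z) = (-4 - 2)**2 = (-6)**2 = 36)
E(f) = -1 - f
B(n) + E(S(-4, 3)) = 36 + (-1 - 1*6) = 36 + (-1 - 6) = 36 - 7 = 29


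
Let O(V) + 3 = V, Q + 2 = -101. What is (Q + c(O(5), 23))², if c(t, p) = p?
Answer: 6400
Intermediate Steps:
Q = -103 (Q = -2 - 101 = -103)
O(V) = -3 + V
(Q + c(O(5), 23))² = (-103 + 23)² = (-80)² = 6400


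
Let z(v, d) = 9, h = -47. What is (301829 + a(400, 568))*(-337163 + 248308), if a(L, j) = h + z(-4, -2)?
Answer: -26815639305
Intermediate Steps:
a(L, j) = -38 (a(L, j) = -47 + 9 = -38)
(301829 + a(400, 568))*(-337163 + 248308) = (301829 - 38)*(-337163 + 248308) = 301791*(-88855) = -26815639305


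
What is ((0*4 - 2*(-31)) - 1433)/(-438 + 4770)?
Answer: -457/1444 ≈ -0.31648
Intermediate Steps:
((0*4 - 2*(-31)) - 1433)/(-438 + 4770) = ((0 + 62) - 1433)/4332 = (62 - 1433)*(1/4332) = -1371*1/4332 = -457/1444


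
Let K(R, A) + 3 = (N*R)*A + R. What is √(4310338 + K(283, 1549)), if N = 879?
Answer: 7*√7951739 ≈ 19739.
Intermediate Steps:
K(R, A) = -3 + R + 879*A*R (K(R, A) = -3 + ((879*R)*A + R) = -3 + (879*A*R + R) = -3 + (R + 879*A*R) = -3 + R + 879*A*R)
√(4310338 + K(283, 1549)) = √(4310338 + (-3 + 283 + 879*1549*283)) = √(4310338 + (-3 + 283 + 385324593)) = √(4310338 + 385324873) = √389635211 = 7*√7951739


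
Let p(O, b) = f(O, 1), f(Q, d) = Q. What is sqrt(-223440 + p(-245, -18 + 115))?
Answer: 7*I*sqrt(4565) ≈ 472.95*I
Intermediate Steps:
p(O, b) = O
sqrt(-223440 + p(-245, -18 + 115)) = sqrt(-223440 - 245) = sqrt(-223685) = 7*I*sqrt(4565)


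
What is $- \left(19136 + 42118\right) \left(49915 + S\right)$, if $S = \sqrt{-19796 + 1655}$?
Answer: $-3057493410 - 61254 i \sqrt{18141} \approx -3.0575 \cdot 10^{9} - 8.2502 \cdot 10^{6} i$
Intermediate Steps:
$S = i \sqrt{18141}$ ($S = \sqrt{-18141} = i \sqrt{18141} \approx 134.69 i$)
$- \left(19136 + 42118\right) \left(49915 + S\right) = - \left(19136 + 42118\right) \left(49915 + i \sqrt{18141}\right) = - 61254 \left(49915 + i \sqrt{18141}\right) = - (3057493410 + 61254 i \sqrt{18141}) = -3057493410 - 61254 i \sqrt{18141}$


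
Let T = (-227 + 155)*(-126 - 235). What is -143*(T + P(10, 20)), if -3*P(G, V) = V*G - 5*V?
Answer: -11136268/3 ≈ -3.7121e+6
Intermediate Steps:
P(G, V) = 5*V/3 - G*V/3 (P(G, V) = -(V*G - 5*V)/3 = -(G*V - 5*V)/3 = -(-5*V + G*V)/3 = 5*V/3 - G*V/3)
T = 25992 (T = -72*(-361) = 25992)
-143*(T + P(10, 20)) = -143*(25992 + (1/3)*20*(5 - 1*10)) = -143*(25992 + (1/3)*20*(5 - 10)) = -143*(25992 + (1/3)*20*(-5)) = -143*(25992 - 100/3) = -143*77876/3 = -11136268/3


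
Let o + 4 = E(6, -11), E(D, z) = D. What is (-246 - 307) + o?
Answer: -551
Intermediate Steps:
o = 2 (o = -4 + 6 = 2)
(-246 - 307) + o = (-246 - 307) + 2 = -553 + 2 = -551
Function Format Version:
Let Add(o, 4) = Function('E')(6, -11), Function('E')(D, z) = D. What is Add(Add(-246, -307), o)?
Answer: -551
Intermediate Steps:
o = 2 (o = Add(-4, 6) = 2)
Add(Add(-246, -307), o) = Add(Add(-246, -307), 2) = Add(-553, 2) = -551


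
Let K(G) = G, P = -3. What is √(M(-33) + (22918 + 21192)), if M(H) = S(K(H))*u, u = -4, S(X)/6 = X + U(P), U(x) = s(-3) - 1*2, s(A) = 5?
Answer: √44830 ≈ 211.73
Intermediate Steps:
U(x) = 3 (U(x) = 5 - 1*2 = 5 - 2 = 3)
S(X) = 18 + 6*X (S(X) = 6*(X + 3) = 6*(3 + X) = 18 + 6*X)
M(H) = -72 - 24*H (M(H) = (18 + 6*H)*(-4) = -72 - 24*H)
√(M(-33) + (22918 + 21192)) = √((-72 - 24*(-33)) + (22918 + 21192)) = √((-72 + 792) + 44110) = √(720 + 44110) = √44830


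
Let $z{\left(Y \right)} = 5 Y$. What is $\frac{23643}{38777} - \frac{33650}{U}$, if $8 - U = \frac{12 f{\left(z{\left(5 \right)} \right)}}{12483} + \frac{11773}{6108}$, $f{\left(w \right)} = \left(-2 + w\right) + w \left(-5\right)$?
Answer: $- \frac{2210630717556777}{405420553637} \approx -5452.7$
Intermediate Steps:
$f{\left(w \right)} = -2 - 4 w$ ($f{\left(w \right)} = \left(-2 + w\right) - 5 w = -2 - 4 w$)
$U = \frac{52275905}{8471796}$ ($U = 8 - \left(\frac{12 \left(-2 - 4 \cdot 5 \cdot 5\right)}{12483} + \frac{11773}{6108}\right) = 8 - \left(12 \left(-2 - 100\right) \frac{1}{12483} + 11773 \cdot \frac{1}{6108}\right) = 8 - \left(12 \left(-2 - 100\right) \frac{1}{12483} + \frac{11773}{6108}\right) = 8 - \left(12 \left(-102\right) \frac{1}{12483} + \frac{11773}{6108}\right) = 8 - \left(\left(-1224\right) \frac{1}{12483} + \frac{11773}{6108}\right) = 8 - \left(- \frac{136}{1387} + \frac{11773}{6108}\right) = 8 - \frac{15498463}{8471796} = \frac{52275905}{8471796} \approx 6.1706$)
$\frac{23643}{38777} - \frac{33650}{U} = \frac{23643}{38777} - \frac{33650}{\frac{52275905}{8471796}} = 23643 \cdot \frac{1}{38777} - \frac{57015187080}{10455181} = \frac{23643}{38777} - \frac{57015187080}{10455181} = - \frac{2210630717556777}{405420553637}$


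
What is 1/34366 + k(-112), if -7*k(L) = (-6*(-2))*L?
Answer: 6598273/34366 ≈ 192.00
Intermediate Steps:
k(L) = -12*L/7 (k(L) = -(-6*(-2))*L/7 = -12*L/7)
1/34366 + k(-112) = 1/34366 - 12/7*(-112) = 1/34366 + 192 = 6598273/34366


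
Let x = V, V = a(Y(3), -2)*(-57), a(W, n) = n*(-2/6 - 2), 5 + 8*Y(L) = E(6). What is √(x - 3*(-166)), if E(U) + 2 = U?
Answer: 2*√58 ≈ 15.232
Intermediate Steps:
E(U) = -2 + U
Y(L) = -⅛ (Y(L) = -5/8 + (-2 + 6)/8 = -5/8 + (⅛)*4 = -5/8 + ½ = -⅛)
a(W, n) = -7*n/3 (a(W, n) = n*(-2*⅙ - 2) = n*(-⅓ - 2) = n*(-7/3) = -7*n/3)
V = -266 (V = -7/3*(-2)*(-57) = (14/3)*(-57) = -266)
x = -266
√(x - 3*(-166)) = √(-266 - 3*(-166)) = √(-266 + 498) = √232 = 2*√58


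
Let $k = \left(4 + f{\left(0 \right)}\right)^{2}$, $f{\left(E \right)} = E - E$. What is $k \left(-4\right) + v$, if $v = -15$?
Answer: $-79$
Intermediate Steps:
$f{\left(E \right)} = 0$
$k = 16$ ($k = \left(4 + 0\right)^{2} = 4^{2} = 16$)
$k \left(-4\right) + v = 16 \left(-4\right) - 15 = -64 - 15 = -79$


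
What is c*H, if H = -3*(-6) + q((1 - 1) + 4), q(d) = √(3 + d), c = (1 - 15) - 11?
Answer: -450 - 25*√7 ≈ -516.14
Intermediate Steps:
c = -25 (c = -14 - 11 = -25)
H = 18 + √7 (H = -3*(-6) + √(3 + ((1 - 1) + 4)) = 18 + √(3 + (0 + 4)) = 18 + √(3 + 4) = 18 + √7 ≈ 20.646)
c*H = -25*(18 + √7) = -450 - 25*√7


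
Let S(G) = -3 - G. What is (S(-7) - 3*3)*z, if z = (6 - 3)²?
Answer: -45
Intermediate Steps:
z = 9 (z = 3² = 9)
(S(-7) - 3*3)*z = ((-3 - 1*(-7)) - 3*3)*9 = ((-3 + 7) - 9)*9 = (4 - 9)*9 = -5*9 = -45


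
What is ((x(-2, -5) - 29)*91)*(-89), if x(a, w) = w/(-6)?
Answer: 1368731/6 ≈ 2.2812e+5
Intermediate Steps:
x(a, w) = -w/6 (x(a, w) = w*(-⅙) = -w/6)
((x(-2, -5) - 29)*91)*(-89) = ((-⅙*(-5) - 29)*91)*(-89) = ((⅚ - 29)*91)*(-89) = -169/6*91*(-89) = -15379/6*(-89) = 1368731/6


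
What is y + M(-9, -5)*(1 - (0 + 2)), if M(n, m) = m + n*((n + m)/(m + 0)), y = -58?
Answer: -139/5 ≈ -27.800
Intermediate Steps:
M(n, m) = m + n*(m + n)/m (M(n, m) = m + n*((m + n)/m) = m + n*(m + n)/m)
y + M(-9, -5)*(1 - (0 + 2)) = -58 + (-5 - 9 + (-9)²/(-5))*(1 - (0 + 2)) = -58 + (-5 - 9 - ⅕*81)*(1 - 1*2) = -58 + (-5 - 9 - 81/5)*(1 - 2) = -58 - 151/5*(-1) = -58 + 151/5 = -139/5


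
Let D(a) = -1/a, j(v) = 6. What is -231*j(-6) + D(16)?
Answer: -22177/16 ≈ -1386.1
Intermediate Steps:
-231*j(-6) + D(16) = -231*6 - 1/16 = -1386 - 1*1/16 = -1386 - 1/16 = -22177/16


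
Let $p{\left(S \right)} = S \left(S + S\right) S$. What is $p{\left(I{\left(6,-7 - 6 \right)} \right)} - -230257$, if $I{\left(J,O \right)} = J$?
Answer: $230689$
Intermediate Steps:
$p{\left(S \right)} = 2 S^{3}$ ($p{\left(S \right)} = S 2 S S = 2 S^{2} S = 2 S^{3}$)
$p{\left(I{\left(6,-7 - 6 \right)} \right)} - -230257 = 2 \cdot 6^{3} - -230257 = 2 \cdot 216 + 230257 = 432 + 230257 = 230689$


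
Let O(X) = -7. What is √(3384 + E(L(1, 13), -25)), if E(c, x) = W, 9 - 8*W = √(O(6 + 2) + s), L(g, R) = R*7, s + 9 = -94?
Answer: √(54162 - 2*I*√110)/4 ≈ 58.182 - 0.011266*I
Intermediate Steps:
s = -103 (s = -9 - 94 = -103)
L(g, R) = 7*R
W = 9/8 - I*√110/8 (W = 9/8 - √(-7 - 103)/8 = 9/8 - I*√110/8 ≈ 1.125 - 1.311*I)
E(c, x) = 9/8 - I*√110/8
√(3384 + E(L(1, 13), -25)) = √(3384 + (9/8 - I*√110/8)) = √(27081/8 - I*√110/8)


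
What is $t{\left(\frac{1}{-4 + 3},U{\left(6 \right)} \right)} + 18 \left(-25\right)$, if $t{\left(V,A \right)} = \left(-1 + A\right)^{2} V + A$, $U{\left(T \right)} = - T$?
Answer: $-505$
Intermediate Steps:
$t{\left(V,A \right)} = A + V \left(-1 + A\right)^{2}$ ($t{\left(V,A \right)} = V \left(-1 + A\right)^{2} + A = A + V \left(-1 + A\right)^{2}$)
$t{\left(\frac{1}{-4 + 3},U{\left(6 \right)} \right)} + 18 \left(-25\right) = \left(\left(-1\right) 6 + \frac{\left(-1 - 6\right)^{2}}{-4 + 3}\right) + 18 \left(-25\right) = \left(-6 + \frac{\left(-1 - 6\right)^{2}}{-1}\right) - 450 = \left(-6 - \left(-7\right)^{2}\right) - 450 = \left(-6 - 49\right) - 450 = -55 - 450 = -505$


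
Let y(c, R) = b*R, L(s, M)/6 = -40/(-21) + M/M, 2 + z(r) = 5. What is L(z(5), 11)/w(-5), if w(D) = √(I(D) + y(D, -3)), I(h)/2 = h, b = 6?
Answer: -61*I*√7/49 ≈ -3.2937*I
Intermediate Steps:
I(h) = 2*h
z(r) = 3 (z(r) = -2 + 5 = 3)
L(s, M) = 122/7 (L(s, M) = 6*(-40/(-21) + M/M) = 6*(-40*(-1/21) + 1) = 6*(40/21 + 1) = 6*(61/21) = 122/7)
y(c, R) = 6*R
w(D) = √(-18 + 2*D) (w(D) = √(2*D + 6*(-3)) = √(2*D - 18) = √(-18 + 2*D))
L(z(5), 11)/w(-5) = 122/(7*(√(-18 + 2*(-5)))) = 122/(7*(√(-18 - 10))) = 122/(7*(√(-28))) = 122/(7*((2*I*√7))) = 122*(-I*√7/14)/7 = -61*I*√7/49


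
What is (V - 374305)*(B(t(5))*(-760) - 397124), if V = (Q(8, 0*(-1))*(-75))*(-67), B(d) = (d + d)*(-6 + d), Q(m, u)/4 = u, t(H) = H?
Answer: 145800780820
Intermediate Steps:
Q(m, u) = 4*u
B(d) = 2*d*(-6 + d) (B(d) = (2*d)*(-6 + d) = 2*d*(-6 + d))
V = 0 (V = ((4*(0*(-1)))*(-75))*(-67) = ((4*0)*(-75))*(-67) = (0*(-75))*(-67) = 0*(-67) = 0)
(V - 374305)*(B(t(5))*(-760) - 397124) = (0 - 374305)*((2*5*(-6 + 5))*(-760) - 397124) = -374305*((2*5*(-1))*(-760) - 397124) = -374305*(-10*(-760) - 397124) = -374305*(7600 - 397124) = -374305*(-389524) = 145800780820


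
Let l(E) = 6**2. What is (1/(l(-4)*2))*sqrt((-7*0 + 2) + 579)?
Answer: sqrt(581)/72 ≈ 0.33478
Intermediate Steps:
l(E) = 36
(1/(l(-4)*2))*sqrt((-7*0 + 2) + 579) = (1/(36*2))*sqrt((-7*0 + 2) + 579) = ((1/36)*(1/2))*sqrt((0 + 2) + 579) = sqrt(2 + 579)/72 = sqrt(581)/72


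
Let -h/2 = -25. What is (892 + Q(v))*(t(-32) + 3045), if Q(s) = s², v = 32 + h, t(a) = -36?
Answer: 22916544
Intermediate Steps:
h = 50 (h = -2*(-25) = 50)
v = 82 (v = 32 + 50 = 82)
(892 + Q(v))*(t(-32) + 3045) = (892 + 82²)*(-36 + 3045) = (892 + 6724)*3009 = 7616*3009 = 22916544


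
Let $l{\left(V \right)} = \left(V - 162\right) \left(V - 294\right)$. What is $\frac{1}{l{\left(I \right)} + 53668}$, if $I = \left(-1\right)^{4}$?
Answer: $\frac{1}{100841} \approx 9.9166 \cdot 10^{-6}$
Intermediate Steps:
$I = 1$
$l{\left(V \right)} = \left(-294 + V\right) \left(-162 + V\right)$ ($l{\left(V \right)} = \left(V - 162\right) \left(-294 + V\right) = \left(-162 + V\right) \left(-294 + V\right) = \left(-294 + V\right) \left(-162 + V\right)$)
$\frac{1}{l{\left(I \right)} + 53668} = \frac{1}{\left(47628 + 1^{2} - 456\right) + 53668} = \frac{1}{\left(47628 + 1 - 456\right) + 53668} = \frac{1}{47173 + 53668} = \frac{1}{100841}$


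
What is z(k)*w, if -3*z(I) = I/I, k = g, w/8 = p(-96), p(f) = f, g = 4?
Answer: 256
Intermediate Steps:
w = -768 (w = 8*(-96) = -768)
k = 4
z(I) = -1/3 (z(I) = -I/(3*I) = -1/3*1 = -1/3)
z(k)*w = -1/3*(-768) = 256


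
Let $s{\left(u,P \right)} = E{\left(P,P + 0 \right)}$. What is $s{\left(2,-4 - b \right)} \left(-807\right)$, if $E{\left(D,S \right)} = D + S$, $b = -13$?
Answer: $-14526$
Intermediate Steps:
$s{\left(u,P \right)} = 2 P$ ($s{\left(u,P \right)} = P + \left(P + 0\right) = P + P = 2 P$)
$s{\left(2,-4 - b \right)} \left(-807\right) = 2 \left(-4 - -13\right) \left(-807\right) = 2 \left(-4 + 13\right) \left(-807\right) = 2 \cdot 9 \left(-807\right) = 18 \left(-807\right) = -14526$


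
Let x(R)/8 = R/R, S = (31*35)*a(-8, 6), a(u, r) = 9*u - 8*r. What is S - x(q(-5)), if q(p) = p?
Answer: -130208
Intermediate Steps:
a(u, r) = -8*r + 9*u
S = -130200 (S = (31*35)*(-8*6 + 9*(-8)) = 1085*(-48 - 72) = 1085*(-120) = -130200)
x(R) = 8 (x(R) = 8*(R/R) = 8*1 = 8)
S - x(q(-5)) = -130200 - 1*8 = -130200 - 8 = -130208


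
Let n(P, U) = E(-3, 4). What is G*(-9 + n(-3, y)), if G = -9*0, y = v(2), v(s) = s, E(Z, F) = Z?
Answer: 0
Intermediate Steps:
y = 2
G = 0
n(P, U) = -3
G*(-9 + n(-3, y)) = 0*(-9 - 3) = 0*(-12) = 0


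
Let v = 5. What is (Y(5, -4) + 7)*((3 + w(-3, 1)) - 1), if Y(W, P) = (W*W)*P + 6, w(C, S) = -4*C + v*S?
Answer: -1653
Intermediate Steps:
w(C, S) = -4*C + 5*S
Y(W, P) = 6 + P*W² (Y(W, P) = W²*P + 6 = P*W² + 6 = 6 + P*W²)
(Y(5, -4) + 7)*((3 + w(-3, 1)) - 1) = ((6 - 4*5²) + 7)*((3 + (-4*(-3) + 5*1)) - 1) = ((6 - 4*25) + 7)*((3 + (12 + 5)) - 1) = ((6 - 100) + 7)*((3 + 17) - 1) = (-94 + 7)*(20 - 1) = -87*19 = -1653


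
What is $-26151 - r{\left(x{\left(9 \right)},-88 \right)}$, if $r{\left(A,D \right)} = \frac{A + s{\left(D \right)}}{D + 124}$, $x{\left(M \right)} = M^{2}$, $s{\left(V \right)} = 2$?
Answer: $- \frac{941519}{36} \approx -26153.0$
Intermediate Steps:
$r{\left(A,D \right)} = \frac{2 + A}{124 + D}$ ($r{\left(A,D \right)} = \frac{A + 2}{D + 124} = \frac{2 + A}{124 + D}$)
$-26151 - r{\left(x{\left(9 \right)},-88 \right)} = -26151 - \frac{2 + 9^{2}}{124 - 88} = -26151 - \frac{2 + 81}{36} = -26151 - \frac{1}{36} \cdot 83 = -26151 - \frac{83}{36} = - \frac{941519}{36}$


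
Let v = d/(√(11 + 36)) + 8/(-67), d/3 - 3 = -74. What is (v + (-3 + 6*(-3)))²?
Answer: 297766016/210983 + 602790*√47/3149 ≈ 2723.7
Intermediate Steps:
d = -213 (d = 9 + 3*(-74) = 9 - 222 = -213)
v = -8/67 - 213*√47/47 (v = -213/√(11 + 36) + 8/(-67) = -213*√47/47 + 8*(-1/67) = -213*√47/47 - 8/67 = -8/67 - 213*√47/47 ≈ -31.189)
(v + (-3 + 6*(-3)))² = ((-8/67 - 213*√47/47) + (-3 + 6*(-3)))² = ((-8/67 - 213*√47/47) + (-3 - 18))² = ((-8/67 - 213*√47/47) - 21)² = (-1415/67 - 213*√47/47)²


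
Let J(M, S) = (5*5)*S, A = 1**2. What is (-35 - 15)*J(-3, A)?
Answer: -1250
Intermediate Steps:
A = 1
J(M, S) = 25*S
(-35 - 15)*J(-3, A) = (-35 - 15)*(25*1) = -50*25 = -1250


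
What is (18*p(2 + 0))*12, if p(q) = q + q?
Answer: 864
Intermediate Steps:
p(q) = 2*q
(18*p(2 + 0))*12 = (18*(2*(2 + 0)))*12 = (18*(2*2))*12 = (18*4)*12 = 72*12 = 864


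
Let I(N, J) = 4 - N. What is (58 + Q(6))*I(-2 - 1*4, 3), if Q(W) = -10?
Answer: 480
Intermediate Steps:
(58 + Q(6))*I(-2 - 1*4, 3) = (58 - 10)*(4 - (-2 - 1*4)) = 48*(4 - (-2 - 4)) = 48*(4 - 1*(-6)) = 48*(4 + 6) = 48*10 = 480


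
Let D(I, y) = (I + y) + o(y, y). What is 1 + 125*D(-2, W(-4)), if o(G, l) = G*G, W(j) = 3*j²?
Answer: 293751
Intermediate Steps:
o(G, l) = G²
D(I, y) = I + y + y² (D(I, y) = (I + y) + y² = I + y + y²)
1 + 125*D(-2, W(-4)) = 1 + 125*(-2 + 3*(-4)² + (3*(-4)²)²) = 1 + 125*(-2 + 3*16 + (3*16)²) = 1 + 125*(-2 + 48 + 48²) = 1 + 125*(-2 + 48 + 2304) = 1 + 125*2350 = 1 + 293750 = 293751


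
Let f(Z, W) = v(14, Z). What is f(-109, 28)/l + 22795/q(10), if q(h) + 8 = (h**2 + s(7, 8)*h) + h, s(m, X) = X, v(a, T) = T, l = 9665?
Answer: 220293837/1759030 ≈ 125.24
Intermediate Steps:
q(h) = -8 + h**2 + 9*h (q(h) = -8 + ((h**2 + 8*h) + h) = -8 + (h**2 + 9*h) = -8 + h**2 + 9*h)
f(Z, W) = Z
f(-109, 28)/l + 22795/q(10) = -109/9665 + 22795/(-8 + 10**2 + 9*10) = -109*1/9665 + 22795/(-8 + 100 + 90) = -109/9665 + 22795/182 = 220293837/1759030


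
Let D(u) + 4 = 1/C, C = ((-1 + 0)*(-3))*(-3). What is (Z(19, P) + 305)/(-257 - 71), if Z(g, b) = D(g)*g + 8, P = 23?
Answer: -1057/1476 ≈ -0.71612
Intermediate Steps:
C = -9 (C = -1*(-3)*(-3) = 3*(-3) = -9)
D(u) = -37/9 (D(u) = -4 + 1/(-9) = -4 - ⅑ = -37/9)
Z(g, b) = 8 - 37*g/9 (Z(g, b) = -37*g/9 + 8 = 8 - 37*g/9)
(Z(19, P) + 305)/(-257 - 71) = ((8 - 37/9*19) + 305)/(-257 - 71) = ((8 - 703/9) + 305)/(-328) = (-631/9 + 305)*(-1/328) = (2114/9)*(-1/328) = -1057/1476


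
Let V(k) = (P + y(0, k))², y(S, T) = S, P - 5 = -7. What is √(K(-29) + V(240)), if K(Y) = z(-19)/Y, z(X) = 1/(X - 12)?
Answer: √3233703/899 ≈ 2.0003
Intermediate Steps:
z(X) = 1/(-12 + X)
P = -2 (P = 5 - 7 = -2)
K(Y) = -1/(31*Y) (K(Y) = 1/((-12 - 19)*Y) = 1/((-31)*Y) = -1/(31*Y))
V(k) = 4 (V(k) = (-2 + 0)² = (-2)² = 4)
√(K(-29) + V(240)) = √(-1/31/(-29) + 4) = √(-1/31*(-1/29) + 4) = √(1/899 + 4) = √(3597/899) = √3233703/899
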